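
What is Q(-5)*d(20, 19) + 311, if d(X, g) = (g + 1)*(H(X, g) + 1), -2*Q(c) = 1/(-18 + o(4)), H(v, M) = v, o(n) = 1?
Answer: 5497/17 ≈ 323.35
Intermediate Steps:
Q(c) = 1/34 (Q(c) = -1/(2*(-18 + 1)) = -½/(-17) = -½*(-1/17) = 1/34)
d(X, g) = (1 + X)*(1 + g) (d(X, g) = (g + 1)*(X + 1) = (1 + g)*(1 + X) = (1 + X)*(1 + g))
Q(-5)*d(20, 19) + 311 = (1 + 20 + 19 + 20*19)/34 + 311 = (1 + 20 + 19 + 380)/34 + 311 = (1/34)*420 + 311 = 210/17 + 311 = 5497/17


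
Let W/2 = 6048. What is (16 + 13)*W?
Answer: 350784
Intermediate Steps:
W = 12096 (W = 2*6048 = 12096)
(16 + 13)*W = (16 + 13)*12096 = 29*12096 = 350784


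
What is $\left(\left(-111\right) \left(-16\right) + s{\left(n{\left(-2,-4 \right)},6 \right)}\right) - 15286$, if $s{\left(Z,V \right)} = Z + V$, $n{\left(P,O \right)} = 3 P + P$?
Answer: $-13512$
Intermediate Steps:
$n{\left(P,O \right)} = 4 P$
$s{\left(Z,V \right)} = V + Z$
$\left(\left(-111\right) \left(-16\right) + s{\left(n{\left(-2,-4 \right)},6 \right)}\right) - 15286 = \left(\left(-111\right) \left(-16\right) + \left(6 + 4 \left(-2\right)\right)\right) - 15286 = \left(1776 + \left(6 - 8\right)\right) - 15286 = \left(1776 - 2\right) - 15286 = 1774 - 15286 = -13512$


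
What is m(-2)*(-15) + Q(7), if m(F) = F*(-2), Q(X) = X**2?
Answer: -11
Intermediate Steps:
m(F) = -2*F
m(-2)*(-15) + Q(7) = -2*(-2)*(-15) + 7**2 = 4*(-15) + 49 = -60 + 49 = -11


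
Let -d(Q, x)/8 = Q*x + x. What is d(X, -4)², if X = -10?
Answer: 82944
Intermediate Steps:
d(Q, x) = -8*x - 8*Q*x (d(Q, x) = -8*(Q*x + x) = -8*(x + Q*x) = -8*x - 8*Q*x)
d(X, -4)² = (-8*(-4)*(1 - 10))² = (-8*(-4)*(-9))² = (-288)² = 82944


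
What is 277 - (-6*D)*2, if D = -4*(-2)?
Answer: 373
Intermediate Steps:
D = 8
277 - (-6*D)*2 = 277 - (-6*8)*2 = 277 - (-48)*2 = 277 - 1*(-96) = 277 + 96 = 373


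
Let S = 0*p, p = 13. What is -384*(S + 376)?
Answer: -144384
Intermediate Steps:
S = 0 (S = 0*13 = 0)
-384*(S + 376) = -384*(0 + 376) = -384*376 = -144384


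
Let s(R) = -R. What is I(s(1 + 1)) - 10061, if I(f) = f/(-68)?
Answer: -342073/34 ≈ -10061.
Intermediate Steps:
I(f) = -f/68 (I(f) = f*(-1/68) = -f/68)
I(s(1 + 1)) - 10061 = -(-1)*(1 + 1)/68 - 10061 = -(-1)*2/68 - 10061 = -1/68*(-2) - 10061 = 1/34 - 10061 = -342073/34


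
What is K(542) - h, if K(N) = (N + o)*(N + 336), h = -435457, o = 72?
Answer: 974549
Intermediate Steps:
K(N) = (72 + N)*(336 + N) (K(N) = (N + 72)*(N + 336) = (72 + N)*(336 + N))
K(542) - h = (24192 + 542² + 408*542) - 1*(-435457) = (24192 + 293764 + 221136) + 435457 = 539092 + 435457 = 974549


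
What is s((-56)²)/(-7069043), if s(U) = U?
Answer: -3136/7069043 ≈ -0.00044362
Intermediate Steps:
s((-56)²)/(-7069043) = (-56)²/(-7069043) = 3136*(-1/7069043) = -3136/7069043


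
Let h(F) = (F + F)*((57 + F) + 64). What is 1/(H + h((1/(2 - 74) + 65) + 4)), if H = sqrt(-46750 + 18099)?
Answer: 176109793056/4616524320461713 - 6718464*I*sqrt(28651)/4616524320461713 ≈ 3.8148e-5 - 2.4633e-7*I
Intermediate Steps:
h(F) = 2*F*(121 + F) (h(F) = (2*F)*(121 + F) = 2*F*(121 + F))
H = I*sqrt(28651) (H = sqrt(-28651) = I*sqrt(28651) ≈ 169.27*I)
1/(H + h((1/(2 - 74) + 65) + 4)) = 1/(I*sqrt(28651) + 2*((1/(2 - 74) + 65) + 4)*(121 + ((1/(2 - 74) + 65) + 4))) = 1/(I*sqrt(28651) + 2*((1/(-72) + 65) + 4)*(121 + ((1/(-72) + 65) + 4))) = 1/(I*sqrt(28651) + 2*((-1/72 + 65) + 4)*(121 + ((-1/72 + 65) + 4))) = 1/(I*sqrt(28651) + 2*(4679/72 + 4)*(121 + (4679/72 + 4))) = 1/(I*sqrt(28651) + 2*(4967/72)*(121 + 4967/72)) = 1/(I*sqrt(28651) + 2*(4967/72)*(13679/72)) = 1/(I*sqrt(28651) + 67943593/2592) = 1/(67943593/2592 + I*sqrt(28651))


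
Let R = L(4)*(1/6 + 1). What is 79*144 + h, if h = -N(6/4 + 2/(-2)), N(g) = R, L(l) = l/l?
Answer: 68249/6 ≈ 11375.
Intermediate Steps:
L(l) = 1
R = 7/6 (R = 1*(1/6 + 1) = 1*(⅙ + 1) = 1*(7/6) = 7/6 ≈ 1.1667)
N(g) = 7/6
h = -7/6 (h = -1*7/6 = -7/6 ≈ -1.1667)
79*144 + h = 79*144 - 7/6 = 11376 - 7/6 = 68249/6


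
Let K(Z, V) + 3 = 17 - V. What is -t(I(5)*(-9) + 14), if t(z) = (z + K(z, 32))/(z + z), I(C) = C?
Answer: -49/62 ≈ -0.79032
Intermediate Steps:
K(Z, V) = 14 - V (K(Z, V) = -3 + (17 - V) = 14 - V)
t(z) = (-18 + z)/(2*z) (t(z) = (z + (14 - 1*32))/(z + z) = (z + (14 - 32))/((2*z)) = (z - 18)*(1/(2*z)) = (-18 + z)*(1/(2*z)) = (-18 + z)/(2*z))
-t(I(5)*(-9) + 14) = -(-18 + (5*(-9) + 14))/(2*(5*(-9) + 14)) = -(-18 + (-45 + 14))/(2*(-45 + 14)) = -(-18 - 31)/(2*(-31)) = -(-1)*(-49)/(2*31) = -1*49/62 = -49/62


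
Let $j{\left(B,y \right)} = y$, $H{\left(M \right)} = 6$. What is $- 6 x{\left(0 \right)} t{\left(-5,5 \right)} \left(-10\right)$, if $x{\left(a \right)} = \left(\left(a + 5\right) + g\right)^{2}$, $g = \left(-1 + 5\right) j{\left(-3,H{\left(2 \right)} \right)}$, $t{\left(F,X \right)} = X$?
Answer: $252300$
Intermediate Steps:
$g = 24$ ($g = \left(-1 + 5\right) 6 = 4 \cdot 6 = 24$)
$x{\left(a \right)} = \left(29 + a\right)^{2}$ ($x{\left(a \right)} = \left(\left(a + 5\right) + 24\right)^{2} = \left(\left(5 + a\right) + 24\right)^{2} = \left(29 + a\right)^{2}$)
$- 6 x{\left(0 \right)} t{\left(-5,5 \right)} \left(-10\right) = - 6 \left(29 + 0\right)^{2} \cdot 5 \left(-10\right) = - 6 \cdot 29^{2} \cdot 5 \left(-10\right) = \left(-6\right) 841 \cdot 5 \left(-10\right) = \left(-5046\right) 5 \left(-10\right) = \left(-25230\right) \left(-10\right) = 252300$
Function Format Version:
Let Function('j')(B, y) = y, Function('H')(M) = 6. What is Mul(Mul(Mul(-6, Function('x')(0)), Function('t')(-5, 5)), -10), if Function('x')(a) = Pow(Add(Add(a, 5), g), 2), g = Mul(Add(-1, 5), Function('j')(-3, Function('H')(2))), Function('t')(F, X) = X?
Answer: 252300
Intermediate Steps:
g = 24 (g = Mul(Add(-1, 5), 6) = Mul(4, 6) = 24)
Function('x')(a) = Pow(Add(29, a), 2) (Function('x')(a) = Pow(Add(Add(a, 5), 24), 2) = Pow(Add(Add(5, a), 24), 2) = Pow(Add(29, a), 2))
Mul(Mul(Mul(-6, Function('x')(0)), Function('t')(-5, 5)), -10) = Mul(Mul(Mul(-6, Pow(Add(29, 0), 2)), 5), -10) = Mul(Mul(Mul(-6, Pow(29, 2)), 5), -10) = Mul(Mul(Mul(-6, 841), 5), -10) = Mul(Mul(-5046, 5), -10) = Mul(-25230, -10) = 252300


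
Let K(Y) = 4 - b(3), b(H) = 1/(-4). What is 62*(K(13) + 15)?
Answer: 2387/2 ≈ 1193.5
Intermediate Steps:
b(H) = -1/4
K(Y) = 17/4 (K(Y) = 4 - 1*(-1/4) = 4 + 1/4 = 17/4)
62*(K(13) + 15) = 62*(17/4 + 15) = 62*(77/4) = 2387/2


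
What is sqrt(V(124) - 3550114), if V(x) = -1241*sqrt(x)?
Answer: sqrt(-3550114 - 2482*sqrt(31)) ≈ 1887.8*I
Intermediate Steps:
sqrt(V(124) - 3550114) = sqrt(-2482*sqrt(31) - 3550114) = sqrt(-3550114 - 2482*sqrt(31))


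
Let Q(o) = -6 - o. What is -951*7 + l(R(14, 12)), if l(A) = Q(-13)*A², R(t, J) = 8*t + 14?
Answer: 104475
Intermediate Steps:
R(t, J) = 14 + 8*t
l(A) = 7*A² (l(A) = (-6 - 1*(-13))*A² = (-6 + 13)*A² = 7*A²)
-951*7 + l(R(14, 12)) = -951*7 + 7*(14 + 8*14)² = -6657 + 7*(14 + 112)² = -6657 + 7*126² = -6657 + 7*15876 = -6657 + 111132 = 104475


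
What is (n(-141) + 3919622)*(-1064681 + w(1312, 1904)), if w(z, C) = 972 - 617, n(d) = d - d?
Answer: -4171755604772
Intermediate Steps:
n(d) = 0
w(z, C) = 355
(n(-141) + 3919622)*(-1064681 + w(1312, 1904)) = (0 + 3919622)*(-1064681 + 355) = 3919622*(-1064326) = -4171755604772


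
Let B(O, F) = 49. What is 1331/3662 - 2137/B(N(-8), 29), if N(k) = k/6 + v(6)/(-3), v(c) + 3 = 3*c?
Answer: -7760475/179438 ≈ -43.249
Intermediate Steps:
v(c) = -3 + 3*c
N(k) = -5 + k/6 (N(k) = k/6 + (-3 + 3*6)/(-3) = k*(1/6) + (-3 + 18)*(-1/3) = k/6 + 15*(-1/3) = k/6 - 5 = -5 + k/6)
1331/3662 - 2137/B(N(-8), 29) = 1331/3662 - 2137/49 = -7760475/179438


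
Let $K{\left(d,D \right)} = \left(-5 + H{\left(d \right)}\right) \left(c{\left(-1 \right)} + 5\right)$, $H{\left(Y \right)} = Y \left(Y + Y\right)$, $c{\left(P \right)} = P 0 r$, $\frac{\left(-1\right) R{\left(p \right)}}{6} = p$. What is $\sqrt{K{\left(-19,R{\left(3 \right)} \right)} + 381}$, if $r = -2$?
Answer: $\sqrt{3966} \approx 62.976$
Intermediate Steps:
$R{\left(p \right)} = - 6 p$
$c{\left(P \right)} = 0$ ($c{\left(P \right)} = P 0 \left(-2\right) = 0 \left(-2\right) = 0$)
$H{\left(Y \right)} = 2 Y^{2}$ ($H{\left(Y \right)} = Y 2 Y = 2 Y^{2}$)
$K{\left(d,D \right)} = -25 + 10 d^{2}$ ($K{\left(d,D \right)} = \left(-5 + 2 d^{2}\right) \left(0 + 5\right) = \left(-5 + 2 d^{2}\right) 5 = -25 + 10 d^{2}$)
$\sqrt{K{\left(-19,R{\left(3 \right)} \right)} + 381} = \sqrt{\left(-25 + 10 \left(-19\right)^{2}\right) + 381} = \sqrt{\left(-25 + 10 \cdot 361\right) + 381} = \sqrt{\left(-25 + 3610\right) + 381} = \sqrt{3585 + 381} = \sqrt{3966}$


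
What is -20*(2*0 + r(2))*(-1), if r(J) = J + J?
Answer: 80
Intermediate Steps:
r(J) = 2*J
-20*(2*0 + r(2))*(-1) = -20*(2*0 + 2*2)*(-1) = -20*(0 + 4)*(-1) = -20*4*(-1) = -80*(-1) = 80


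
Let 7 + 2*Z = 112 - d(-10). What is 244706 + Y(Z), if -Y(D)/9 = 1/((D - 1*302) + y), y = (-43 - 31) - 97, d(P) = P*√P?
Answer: 173320625524/708281 + 180*I*√10/708281 ≈ 2.4471e+5 + 0.00080365*I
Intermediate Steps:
d(P) = P^(3/2)
y = -171 (y = -74 - 97 = -171)
Z = 105/2 + 5*I*√10 (Z = -7/2 + (112 - (-10)^(3/2))/2 = -7/2 + (112 - (-10)*I*√10)/2 = -7/2 + (112 + 10*I*√10)/2 = -7/2 + (56 + 5*I*√10) = 105/2 + 5*I*√10 ≈ 52.5 + 15.811*I)
Y(D) = -9/(-473 + D) (Y(D) = -9/((D - 1*302) - 171) = -9/((D - 302) - 171) = -9/((-302 + D) - 171) = -9/(-473 + D))
244706 + Y(Z) = 244706 - 9/(-473 + (105/2 + 5*I*√10)) = 244706 - 9/(-841/2 + 5*I*√10)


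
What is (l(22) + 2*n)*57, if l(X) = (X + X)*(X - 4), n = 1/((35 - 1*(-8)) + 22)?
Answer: 2934474/65 ≈ 45146.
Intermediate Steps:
n = 1/65 (n = 1/((35 + 8) + 22) = 1/(43 + 22) = 1/65 ≈ 0.015385)
l(X) = 2*X*(-4 + X) (l(X) = (2*X)*(-4 + X) = 2*X*(-4 + X))
(l(22) + 2*n)*57 = (2*22*(-4 + 22) + 2*(1/65))*57 = (2*22*18 + 2/65)*57 = (792 + 2/65)*57 = (51482/65)*57 = 2934474/65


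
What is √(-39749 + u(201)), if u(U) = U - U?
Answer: I*√39749 ≈ 199.37*I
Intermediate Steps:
u(U) = 0
√(-39749 + u(201)) = √(-39749 + 0) = √(-39749) = I*√39749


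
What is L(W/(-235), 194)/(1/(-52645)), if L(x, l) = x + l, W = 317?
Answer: -476679417/47 ≈ -1.0142e+7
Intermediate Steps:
L(x, l) = l + x
L(W/(-235), 194)/(1/(-52645)) = (194 + 317/(-235))/(1/(-52645)) = (194 + 317*(-1/235))/(-1/52645) = (194 - 317/235)*(-52645) = (45273/235)*(-52645) = -476679417/47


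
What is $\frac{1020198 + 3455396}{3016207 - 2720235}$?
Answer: $\frac{2237797}{147986} \approx 15.122$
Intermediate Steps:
$\frac{1020198 + 3455396}{3016207 - 2720235} = \frac{4475594}{295972} = 4475594 \cdot \frac{1}{295972} = \frac{2237797}{147986}$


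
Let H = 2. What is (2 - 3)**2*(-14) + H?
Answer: -12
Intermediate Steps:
(2 - 3)**2*(-14) + H = (2 - 3)**2*(-14) + 2 = (-1)**2*(-14) + 2 = 1*(-14) + 2 = -14 + 2 = -12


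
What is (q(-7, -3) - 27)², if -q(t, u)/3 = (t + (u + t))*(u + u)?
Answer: 110889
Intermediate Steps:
q(t, u) = -6*u*(u + 2*t) (q(t, u) = -3*(t + (u + t))*(u + u) = -3*(t + (t + u))*2*u = -3*(u + 2*t)*2*u = -6*u*(u + 2*t))
(q(-7, -3) - 27)² = (-6*(-3)*(-3 + 2*(-7)) - 27)² = (-6*(-3)*(-3 - 14) - 27)² = (-6*(-3)*(-17) - 27)² = (-306 - 27)² = (-333)² = 110889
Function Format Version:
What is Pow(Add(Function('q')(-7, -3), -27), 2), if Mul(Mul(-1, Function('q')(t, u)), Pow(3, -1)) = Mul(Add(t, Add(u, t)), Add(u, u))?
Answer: 110889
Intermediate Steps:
Function('q')(t, u) = Mul(-6, u, Add(u, Mul(2, t))) (Function('q')(t, u) = Mul(-3, Mul(Add(t, Add(u, t)), Add(u, u))) = Mul(-3, Mul(Add(t, Add(t, u)), Mul(2, u))) = Mul(-3, Mul(Add(u, Mul(2, t)), Mul(2, u))) = Mul(-3, Mul(2, u, Add(u, Mul(2, t)))) = Mul(-6, u, Add(u, Mul(2, t))))
Pow(Add(Function('q')(-7, -3), -27), 2) = Pow(Add(Mul(-6, -3, Add(-3, Mul(2, -7))), -27), 2) = Pow(Add(Mul(-6, -3, Add(-3, -14)), -27), 2) = Pow(Add(Mul(-6, -3, -17), -27), 2) = Pow(Add(-306, -27), 2) = Pow(-333, 2) = 110889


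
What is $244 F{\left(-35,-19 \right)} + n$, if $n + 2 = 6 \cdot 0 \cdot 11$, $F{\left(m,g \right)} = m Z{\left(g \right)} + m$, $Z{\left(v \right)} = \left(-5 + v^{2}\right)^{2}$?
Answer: $-1082333982$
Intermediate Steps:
$F{\left(m,g \right)} = m + m \left(-5 + g^{2}\right)^{2}$ ($F{\left(m,g \right)} = m \left(-5 + g^{2}\right)^{2} + m = m + m \left(-5 + g^{2}\right)^{2}$)
$n = -2$ ($n = -2 + 6 \cdot 0 \cdot 11 = -2 + 0 \cdot 11 = -2 + 0 = -2$)
$244 F{\left(-35,-19 \right)} + n = 244 \left(- 35 \left(1 + \left(-5 + \left(-19\right)^{2}\right)^{2}\right)\right) - 2 = 244 \left(- 35 \left(1 + \left(-5 + 361\right)^{2}\right)\right) - 2 = 244 \left(- 35 \left(1 + 356^{2}\right)\right) - 2 = 244 \left(- 35 \left(1 + 126736\right)\right) - 2 = 244 \left(\left(-35\right) 126737\right) - 2 = 244 \left(-4435795\right) - 2 = -1082333980 - 2 = -1082333982$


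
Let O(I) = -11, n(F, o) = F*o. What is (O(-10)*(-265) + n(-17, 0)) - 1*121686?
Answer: -118771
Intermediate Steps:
(O(-10)*(-265) + n(-17, 0)) - 1*121686 = (-11*(-265) - 17*0) - 1*121686 = (2915 + 0) - 121686 = 2915 - 121686 = -118771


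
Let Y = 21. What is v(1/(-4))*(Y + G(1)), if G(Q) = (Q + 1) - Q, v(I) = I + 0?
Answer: -11/2 ≈ -5.5000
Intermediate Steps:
v(I) = I
G(Q) = 1 (G(Q) = (1 + Q) - Q = 1)
v(1/(-4))*(Y + G(1)) = (21 + 1)/(-4) = -¼*22 = -11/2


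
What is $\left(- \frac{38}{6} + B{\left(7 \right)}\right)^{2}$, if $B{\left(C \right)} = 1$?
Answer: $\frac{256}{9} \approx 28.444$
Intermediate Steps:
$\left(- \frac{38}{6} + B{\left(7 \right)}\right)^{2} = \left(- \frac{38}{6} + 1\right)^{2} = \left(\left(-38\right) \frac{1}{6} + 1\right)^{2} = \left(- \frac{19}{3} + 1\right)^{2} = \left(- \frac{16}{3}\right)^{2} = \frac{256}{9}$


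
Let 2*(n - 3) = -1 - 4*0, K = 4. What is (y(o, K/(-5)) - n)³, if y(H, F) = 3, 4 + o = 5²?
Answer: ⅛ ≈ 0.12500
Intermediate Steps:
o = 21 (o = -4 + 5² = -4 + 25 = 21)
n = 5/2 (n = 3 + (-1 - 4*0)/2 = 3 + (-1 + 0)/2 = 3 + (½)*(-1) = 3 - ½ = 5/2 ≈ 2.5000)
(y(o, K/(-5)) - n)³ = (3 - 1*5/2)³ = (3 - 5/2)³ = (½)³ = ⅛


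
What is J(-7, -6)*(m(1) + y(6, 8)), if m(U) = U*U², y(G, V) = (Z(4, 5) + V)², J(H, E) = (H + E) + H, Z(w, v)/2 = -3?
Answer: -100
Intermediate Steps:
Z(w, v) = -6 (Z(w, v) = 2*(-3) = -6)
J(H, E) = E + 2*H (J(H, E) = (E + H) + H = E + 2*H)
y(G, V) = (-6 + V)²
m(U) = U³
J(-7, -6)*(m(1) + y(6, 8)) = (-6 + 2*(-7))*(1³ + (-6 + 8)²) = (-6 - 14)*(1 + 2²) = -20*(1 + 4) = -20*5 = -100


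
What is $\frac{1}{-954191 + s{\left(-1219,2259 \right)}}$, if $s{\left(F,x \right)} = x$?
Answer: $- \frac{1}{951932} \approx -1.0505 \cdot 10^{-6}$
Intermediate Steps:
$\frac{1}{-954191 + s{\left(-1219,2259 \right)}} = \frac{1}{-954191 + 2259} = \frac{1}{-951932} = - \frac{1}{951932}$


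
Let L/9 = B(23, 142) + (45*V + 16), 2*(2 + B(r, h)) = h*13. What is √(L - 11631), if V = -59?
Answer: I*√27093 ≈ 164.6*I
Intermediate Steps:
B(r, h) = -2 + 13*h/2 (B(r, h) = -2 + (h*13)/2 = -2 + (13*h)/2 = -2 + 13*h/2)
L = -15462 (L = 9*((-2 + (13/2)*142) + (45*(-59) + 16)) = 9*((-2 + 923) + (-2655 + 16)) = 9*(921 - 2639) = 9*(-1718) = -15462)
√(L - 11631) = √(-15462 - 11631) = √(-27093) = I*√27093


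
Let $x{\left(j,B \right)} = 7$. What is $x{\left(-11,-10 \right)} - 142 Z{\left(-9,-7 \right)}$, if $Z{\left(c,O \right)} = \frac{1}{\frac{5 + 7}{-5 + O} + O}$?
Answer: $\frac{99}{4} \approx 24.75$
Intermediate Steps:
$Z{\left(c,O \right)} = \frac{1}{O + \frac{12}{-5 + O}}$ ($Z{\left(c,O \right)} = \frac{1}{\frac{12}{-5 + O} + O} = \frac{1}{O + \frac{12}{-5 + O}}$)
$x{\left(-11,-10 \right)} - 142 Z{\left(-9,-7 \right)} = 7 - 142 \frac{-5 - 7}{12 + \left(-7\right)^{2} - -35} = 7 - 142 \frac{1}{12 + 49 + 35} \left(-12\right) = 7 - 142 \cdot \frac{1}{96} \left(-12\right) = 7 - - \frac{71}{4} = 7 + \frac{71}{4} = \frac{99}{4}$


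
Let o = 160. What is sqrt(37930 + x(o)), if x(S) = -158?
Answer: 2*sqrt(9443) ≈ 194.35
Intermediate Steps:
sqrt(37930 + x(o)) = sqrt(37930 - 158) = sqrt(37772) = 2*sqrt(9443)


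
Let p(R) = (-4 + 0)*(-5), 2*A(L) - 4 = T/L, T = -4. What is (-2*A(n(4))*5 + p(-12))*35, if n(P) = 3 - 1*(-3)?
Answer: 350/3 ≈ 116.67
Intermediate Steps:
n(P) = 6 (n(P) = 3 + 3 = 6)
A(L) = 2 - 2/L (A(L) = 2 + (-4/L)/2 = 2 - 2/L)
p(R) = 20 (p(R) = -4*(-5) = 20)
(-2*A(n(4))*5 + p(-12))*35 = (-2*(2 - 2/6)*5 + 20)*35 = (-2*(2 - 2*⅙)*5 + 20)*35 = (-2*(2 - ⅓)*5 + 20)*35 = (-2*5/3*5 + 20)*35 = (-10/3*5 + 20)*35 = (-50/3 + 20)*35 = (10/3)*35 = 350/3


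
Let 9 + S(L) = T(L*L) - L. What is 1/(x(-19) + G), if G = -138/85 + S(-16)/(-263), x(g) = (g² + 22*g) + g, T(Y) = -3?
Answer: -22355/1735614 ≈ -0.012880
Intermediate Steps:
x(g) = g² + 23*g
S(L) = -12 - L (S(L) = -9 + (-3 - L) = -12 - L)
G = -36634/22355 (G = -138/85 + (-12 - 1*(-16))/(-263) = -138*1/85 + (-12 + 16)*(-1/263) = -138/85 + 4*(-1/263) = -138/85 - 4/263 = -36634/22355 ≈ -1.6387)
1/(x(-19) + G) = 1/(-19*(23 - 19) - 36634/22355) = 1/(-19*4 - 36634/22355) = 1/(-76 - 36634/22355) = 1/(-1735614/22355) = -22355/1735614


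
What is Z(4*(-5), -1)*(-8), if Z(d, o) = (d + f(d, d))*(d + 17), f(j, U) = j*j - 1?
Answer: 9096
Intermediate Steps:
f(j, U) = -1 + j**2 (f(j, U) = j**2 - 1 = -1 + j**2)
Z(d, o) = (17 + d)*(-1 + d + d**2) (Z(d, o) = (d + (-1 + d**2))*(d + 17) = (-1 + d + d**2)*(17 + d) = (17 + d)*(-1 + d + d**2))
Z(4*(-5), -1)*(-8) = (-17 + (4*(-5))**3 + 16*(4*(-5)) + 18*(4*(-5))**2)*(-8) = (-17 + (-20)**3 + 16*(-20) + 18*(-20)**2)*(-8) = (-17 - 8000 - 320 + 18*400)*(-8) = (-17 - 8000 - 320 + 7200)*(-8) = -1137*(-8) = 9096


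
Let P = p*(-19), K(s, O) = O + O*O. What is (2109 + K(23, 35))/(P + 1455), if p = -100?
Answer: 3369/3355 ≈ 1.0042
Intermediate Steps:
K(s, O) = O + O**2
P = 1900 (P = -100*(-19) = 1900)
(2109 + K(23, 35))/(P + 1455) = (2109 + 35*(1 + 35))/(1900 + 1455) = (2109 + 35*36)/3355 = (2109 + 1260)*(1/3355) = 3369*(1/3355) = 3369/3355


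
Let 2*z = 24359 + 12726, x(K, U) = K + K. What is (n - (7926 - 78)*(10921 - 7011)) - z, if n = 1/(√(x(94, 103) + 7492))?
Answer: -61408445/2 + √30/480 ≈ -3.0704e+7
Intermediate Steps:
x(K, U) = 2*K
n = √30/480 (n = 1/(√(2*94 + 7492)) = 1/(√(188 + 7492)) = 1/(√7680) = 1/(16*√30) = √30/480 ≈ 0.011411)
z = 37085/2 (z = (24359 + 12726)/2 = (½)*37085 = 37085/2 ≈ 18543.)
(n - (7926 - 78)*(10921 - 7011)) - z = (√30/480 - (7926 - 78)*(10921 - 7011)) - 1*37085/2 = (√30/480 - 7848*3910) - 37085/2 = (√30/480 - 1*30685680) - 37085/2 = (√30/480 - 30685680) - 37085/2 = (-30685680 + √30/480) - 37085/2 = -61408445/2 + √30/480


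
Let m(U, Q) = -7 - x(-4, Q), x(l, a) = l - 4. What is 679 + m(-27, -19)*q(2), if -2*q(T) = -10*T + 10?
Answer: 684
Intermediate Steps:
x(l, a) = -4 + l
q(T) = -5 + 5*T (q(T) = -(-10*T + 10)/2 = -(10 - 10*T)/2 = -5 + 5*T)
m(U, Q) = 1 (m(U, Q) = -7 - (-4 - 4) = -7 - 1*(-8) = -7 + 8 = 1)
679 + m(-27, -19)*q(2) = 679 + 1*(-5 + 5*2) = 679 + 1*(-5 + 10) = 679 + 1*5 = 679 + 5 = 684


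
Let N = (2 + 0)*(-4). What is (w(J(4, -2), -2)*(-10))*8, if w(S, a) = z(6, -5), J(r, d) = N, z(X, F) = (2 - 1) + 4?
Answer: -400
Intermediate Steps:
N = -8 (N = 2*(-4) = -8)
z(X, F) = 5 (z(X, F) = 1 + 4 = 5)
J(r, d) = -8
w(S, a) = 5
(w(J(4, -2), -2)*(-10))*8 = (5*(-10))*8 = -50*8 = -400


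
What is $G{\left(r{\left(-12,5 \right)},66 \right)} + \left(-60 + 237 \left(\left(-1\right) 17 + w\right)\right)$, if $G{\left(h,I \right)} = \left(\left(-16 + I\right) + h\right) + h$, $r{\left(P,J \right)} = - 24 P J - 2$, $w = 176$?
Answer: $40549$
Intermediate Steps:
$r{\left(P,J \right)} = -2 - 24 J P$ ($r{\left(P,J \right)} = - 24 J P - 2 = -2 - 24 J P$)
$G{\left(h,I \right)} = -16 + I + 2 h$ ($G{\left(h,I \right)} = \left(-16 + I + h\right) + h = -16 + I + 2 h$)
$G{\left(r{\left(-12,5 \right)},66 \right)} + \left(-60 + 237 \left(\left(-1\right) 17 + w\right)\right) = \left(-16 + 66 + 2 \left(-2 - 120 \left(-12\right)\right)\right) - \left(60 - 237 \left(\left(-1\right) 17 + 176\right)\right) = \left(-16 + 66 + 2 \left(-2 + 1440\right)\right) - \left(60 - 237 \left(-17 + 176\right)\right) = \left(-16 + 66 + 2 \cdot 1438\right) + \left(-60 + 237 \cdot 159\right) = \left(-16 + 66 + 2876\right) + \left(-60 + 37683\right) = 2926 + 37623 = 40549$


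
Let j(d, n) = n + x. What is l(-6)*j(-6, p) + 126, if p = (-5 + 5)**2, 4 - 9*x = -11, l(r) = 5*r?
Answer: 76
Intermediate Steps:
x = 5/3 (x = 4/9 - 1/9*(-11) = 4/9 + 11/9 = 5/3 ≈ 1.6667)
p = 0 (p = 0**2 = 0)
j(d, n) = 5/3 + n (j(d, n) = n + 5/3 = 5/3 + n)
l(-6)*j(-6, p) + 126 = (5*(-6))*(5/3 + 0) + 126 = -30*5/3 + 126 = -50 + 126 = 76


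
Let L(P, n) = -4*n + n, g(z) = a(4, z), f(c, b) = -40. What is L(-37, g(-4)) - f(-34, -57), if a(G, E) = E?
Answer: 52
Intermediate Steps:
g(z) = z
L(P, n) = -3*n
L(-37, g(-4)) - f(-34, -57) = -3*(-4) - 1*(-40) = 12 + 40 = 52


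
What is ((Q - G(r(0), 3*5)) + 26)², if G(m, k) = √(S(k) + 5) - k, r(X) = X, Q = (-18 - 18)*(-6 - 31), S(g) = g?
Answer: 1885149 - 5492*√5 ≈ 1.8729e+6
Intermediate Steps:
Q = 1332 (Q = -36*(-37) = 1332)
G(m, k) = √(5 + k) - k (G(m, k) = √(k + 5) - k = √(5 + k) - k)
((Q - G(r(0), 3*5)) + 26)² = ((1332 - (√(5 + 3*5) - 3*5)) + 26)² = ((1332 - (√(5 + 15) - 1*15)) + 26)² = ((1332 - (√20 - 15)) + 26)² = ((1332 - (2*√5 - 15)) + 26)² = ((1332 - (-15 + 2*√5)) + 26)² = ((1332 + (15 - 2*√5)) + 26)² = ((1347 - 2*√5) + 26)² = (1373 - 2*√5)²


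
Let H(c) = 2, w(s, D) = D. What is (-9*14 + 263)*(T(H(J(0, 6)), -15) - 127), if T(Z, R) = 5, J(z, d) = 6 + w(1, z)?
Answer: -16714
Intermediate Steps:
J(z, d) = 6 + z
(-9*14 + 263)*(T(H(J(0, 6)), -15) - 127) = (-9*14 + 263)*(5 - 127) = (-126 + 263)*(-122) = 137*(-122) = -16714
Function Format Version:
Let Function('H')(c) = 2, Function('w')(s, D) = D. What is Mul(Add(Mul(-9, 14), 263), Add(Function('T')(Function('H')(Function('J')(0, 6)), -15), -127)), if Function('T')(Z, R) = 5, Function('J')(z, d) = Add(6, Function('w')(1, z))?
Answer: -16714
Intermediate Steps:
Function('J')(z, d) = Add(6, z)
Mul(Add(Mul(-9, 14), 263), Add(Function('T')(Function('H')(Function('J')(0, 6)), -15), -127)) = Mul(Add(Mul(-9, 14), 263), Add(5, -127)) = Mul(Add(-126, 263), -122) = Mul(137, -122) = -16714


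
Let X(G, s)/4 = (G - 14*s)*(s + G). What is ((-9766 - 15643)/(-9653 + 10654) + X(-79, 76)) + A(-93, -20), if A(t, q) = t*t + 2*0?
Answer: 22361956/1001 ≈ 22340.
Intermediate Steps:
X(G, s) = 4*(G + s)*(G - 14*s) (X(G, s) = 4*((G - 14*s)*(s + G)) = 4*((G - 14*s)*(G + s)) = 4*((G + s)*(G - 14*s)) = 4*(G + s)*(G - 14*s))
A(t, q) = t² (A(t, q) = t² + 0 = t²)
((-9766 - 15643)/(-9653 + 10654) + X(-79, 76)) + A(-93, -20) = ((-9766 - 15643)/(-9653 + 10654) + (-56*76² + 4*(-79)² - 52*(-79)*76)) + (-93)² = (-25409/1001 + (-56*5776 + 4*6241 + 312208)) + 8649 = (-25409*1/1001 + (-323456 + 24964 + 312208)) + 8649 = (-25409/1001 + 13716) + 8649 = 13704307/1001 + 8649 = 22361956/1001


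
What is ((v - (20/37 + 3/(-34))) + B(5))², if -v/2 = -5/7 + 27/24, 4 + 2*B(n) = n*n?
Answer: 26403975049/310182544 ≈ 85.124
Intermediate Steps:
B(n) = -2 + n²/2 (B(n) = -2 + (n*n)/2 = -2 + n²/2)
v = -23/28 (v = -2*(-5/7 + 27/24) = -2*(-5*⅐ + 27*(1/24)) = -2*(-5/7 + 9/8) = -2*23/56 = -23/28 ≈ -0.82143)
((v - (20/37 + 3/(-34))) + B(5))² = ((-23/28 - (20/37 + 3/(-34))) + (-2 + (½)*5²))² = ((-23/28 - (20*(1/37) + 3*(-1/34))) + (-2 + (½)*25))² = ((-23/28 - (20/37 - 3/34)) + (-2 + 25/2))² = ((-23/28 - 1*569/1258) + 21/2)² = ((-23/28 - 569/1258) + 21/2)² = (-22433/17612 + 21/2)² = (162493/17612)² = 26403975049/310182544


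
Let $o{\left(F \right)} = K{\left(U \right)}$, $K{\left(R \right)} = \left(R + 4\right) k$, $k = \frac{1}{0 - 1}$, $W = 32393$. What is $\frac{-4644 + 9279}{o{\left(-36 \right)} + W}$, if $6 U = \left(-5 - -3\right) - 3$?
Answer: $\frac{27810}{194339} \approx 0.1431$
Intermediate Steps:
$k = -1$ ($k = \frac{1}{-1} = -1$)
$U = - \frac{5}{6}$ ($U = \frac{\left(-5 - -3\right) - 3}{6} = \frac{\left(-5 + 3\right) - 3}{6} = \frac{-2 - 3}{6} = \frac{1}{6} \left(-5\right) = - \frac{5}{6} \approx -0.83333$)
$K{\left(R \right)} = -4 - R$ ($K{\left(R \right)} = \left(R + 4\right) \left(-1\right) = \left(4 + R\right) \left(-1\right) = -4 - R$)
$o{\left(F \right)} = - \frac{19}{6}$ ($o{\left(F \right)} = -4 - - \frac{5}{6} = -4 + \frac{5}{6} = - \frac{19}{6}$)
$\frac{-4644 + 9279}{o{\left(-36 \right)} + W} = \frac{-4644 + 9279}{- \frac{19}{6} + 32393} = \frac{4635}{\frac{194339}{6}} = 4635 \cdot \frac{6}{194339} = \frac{27810}{194339}$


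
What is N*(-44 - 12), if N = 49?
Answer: -2744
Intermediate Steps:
N*(-44 - 12) = 49*(-44 - 12) = 49*(-56) = -2744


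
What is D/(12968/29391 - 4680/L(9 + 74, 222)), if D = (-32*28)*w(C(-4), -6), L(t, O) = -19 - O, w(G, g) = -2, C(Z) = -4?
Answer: 396660936/4396099 ≈ 90.230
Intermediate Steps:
D = 1792 (D = -32*28*(-2) = -896*(-2) = 1792)
D/(12968/29391 - 4680/L(9 + 74, 222)) = 1792/(12968/29391 - 4680/(-19 - 1*222)) = 1792/(12968*(1/29391) - 4680/(-19 - 222)) = 1792/(12968/29391 - 4680/(-241)) = 1792/(12968/29391 - 4680*(-1/241)) = 1792/(12968/29391 + 4680/241) = 1792/(140675168/7083231) = 1792*(7083231/140675168) = 396660936/4396099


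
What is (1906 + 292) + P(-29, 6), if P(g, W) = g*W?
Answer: 2024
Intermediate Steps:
P(g, W) = W*g
(1906 + 292) + P(-29, 6) = (1906 + 292) + 6*(-29) = 2198 - 174 = 2024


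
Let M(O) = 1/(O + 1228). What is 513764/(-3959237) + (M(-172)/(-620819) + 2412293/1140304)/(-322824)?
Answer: -704511867664334075281367/5428929624023054349750528 ≈ -0.12977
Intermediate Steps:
M(O) = 1/(1228 + O)
513764/(-3959237) + (M(-172)/(-620819) + 2412293/1140304)/(-322824) = 513764/(-3959237) + (1/((1228 - 172)*(-620819)) + 2412293/1140304)/(-322824) = 513764*(-1/3959237) + (-1/620819/1056 + 2412293*(1/1140304))*(-1/322824) = -513764/3959237 + ((1/1056)*(-1/620819) + 2412293/1140304)*(-1/322824) = -513764/3959237 + (-1/655584864 + 2412293/1140304)*(-1/322824) = -513764/3959237 + (8985583961323/4247534333856)*(-1/322824) = -513764/3959237 - 8985583961323/1371206023792729344 = -704511867664334075281367/5428929624023054349750528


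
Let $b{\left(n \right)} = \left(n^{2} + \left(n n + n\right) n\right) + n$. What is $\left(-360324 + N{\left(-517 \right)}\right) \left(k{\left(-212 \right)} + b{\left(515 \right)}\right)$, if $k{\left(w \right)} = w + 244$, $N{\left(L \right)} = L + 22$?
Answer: $-49476176733168$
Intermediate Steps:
$N{\left(L \right)} = 22 + L$
$b{\left(n \right)} = n + n^{2} + n \left(n + n^{2}\right)$ ($b{\left(n \right)} = \left(n^{2} + \left(n^{2} + n\right) n\right) + n = \left(n^{2} + \left(n + n^{2}\right) n\right) + n = \left(n^{2} + n \left(n + n^{2}\right)\right) + n = n + n^{2} + n \left(n + n^{2}\right)$)
$k{\left(w \right)} = 244 + w$
$\left(-360324 + N{\left(-517 \right)}\right) \left(k{\left(-212 \right)} + b{\left(515 \right)}\right) = \left(-360324 + \left(22 - 517\right)\right) \left(\left(244 - 212\right) + 515 \left(1 + 515^{2} + 2 \cdot 515\right)\right) = \left(-360324 - 495\right) \left(32 + 515 \left(1 + 265225 + 1030\right)\right) = - 360819 \left(32 + 515 \cdot 266256\right) = - 360819 \left(32 + 137121840\right) = \left(-360819\right) 137121872 = -49476176733168$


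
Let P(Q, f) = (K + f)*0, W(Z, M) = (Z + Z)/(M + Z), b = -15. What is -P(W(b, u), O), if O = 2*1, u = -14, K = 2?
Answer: 0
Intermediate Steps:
W(Z, M) = 2*Z/(M + Z) (W(Z, M) = (2*Z)/(M + Z) = 2*Z/(M + Z))
O = 2
P(Q, f) = 0 (P(Q, f) = (2 + f)*0 = 0)
-P(W(b, u), O) = -1*0 = 0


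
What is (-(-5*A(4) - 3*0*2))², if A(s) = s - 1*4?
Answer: 0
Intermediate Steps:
A(s) = -4 + s (A(s) = s - 4 = -4 + s)
(-(-5*A(4) - 3*0*2))² = (-(-5*(-4 + 4) - 3*0*2))² = (-(-5*0 + 0*2))² = (-(0 + 0))² = (-1*0)² = 0² = 0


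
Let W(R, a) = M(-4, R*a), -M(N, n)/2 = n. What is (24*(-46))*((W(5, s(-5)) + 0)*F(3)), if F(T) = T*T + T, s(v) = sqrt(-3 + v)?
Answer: 264960*I*sqrt(2) ≈ 3.7471e+5*I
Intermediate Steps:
M(N, n) = -2*n
W(R, a) = -2*R*a
F(T) = T + T**2 (F(T) = T**2 + T = T + T**2)
(24*(-46))*((W(5, s(-5)) + 0)*F(3)) = (24*(-46))*((-2*5*sqrt(-3 - 5) + 0)*(3*(1 + 3))) = -1104*(-2*5*sqrt(-8) + 0)*3*4 = -1104*(-2*5*2*I*sqrt(2) + 0)*12 = -1104*(-20*I*sqrt(2) + 0)*12 = -1104*(-20*I*sqrt(2))*12 = -(-264960)*I*sqrt(2) = 264960*I*sqrt(2)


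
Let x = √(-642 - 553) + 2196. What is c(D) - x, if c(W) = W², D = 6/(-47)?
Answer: -4850928/2209 - I*√1195 ≈ -2196.0 - 34.569*I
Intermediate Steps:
D = -6/47 (D = 6*(-1/47) = -6/47 ≈ -0.12766)
x = 2196 + I*√1195 (x = √(-1195) + 2196 = I*√1195 + 2196 = 2196 + I*√1195 ≈ 2196.0 + 34.569*I)
c(D) - x = (-6/47)² - (2196 + I*√1195) = 36/2209 + (-2196 - I*√1195) = -4850928/2209 - I*√1195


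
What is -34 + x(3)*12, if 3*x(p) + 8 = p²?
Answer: -30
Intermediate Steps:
x(p) = -8/3 + p²/3
-34 + x(3)*12 = -34 + (-8/3 + (⅓)*3²)*12 = -34 + (-8/3 + (⅓)*9)*12 = -34 + (-8/3 + 3)*12 = -34 + (⅓)*12 = -34 + 4 = -30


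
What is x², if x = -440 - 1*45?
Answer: 235225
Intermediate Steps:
x = -485 (x = -440 - 45 = -485)
x² = (-485)² = 235225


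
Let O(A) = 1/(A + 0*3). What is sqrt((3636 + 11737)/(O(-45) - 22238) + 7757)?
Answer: sqrt(7767342098467262)/1000711 ≈ 88.070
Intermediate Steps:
O(A) = 1/A (O(A) = 1/(A + 0) = 1/A)
sqrt((3636 + 11737)/(O(-45) - 22238) + 7757) = sqrt((3636 + 11737)/(1/(-45) - 22238) + 7757) = sqrt(15373/(-1/45 - 22238) + 7757) = sqrt(15373/(-1000711/45) + 7757) = sqrt(15373*(-45/1000711) + 7757) = sqrt(-691785/1000711 + 7757) = sqrt(7761823442/1000711) = sqrt(7767342098467262)/1000711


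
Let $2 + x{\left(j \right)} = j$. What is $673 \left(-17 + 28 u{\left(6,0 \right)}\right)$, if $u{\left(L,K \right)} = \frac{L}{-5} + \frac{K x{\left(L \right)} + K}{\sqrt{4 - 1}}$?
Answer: $- \frac{170269}{5} \approx -34054.0$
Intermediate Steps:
$x{\left(j \right)} = -2 + j$
$u{\left(L,K \right)} = - \frac{L}{5} + \frac{\sqrt{3} \left(K + K \left(-2 + L\right)\right)}{3}$ ($u{\left(L,K \right)} = \frac{L}{-5} + \frac{K \left(-2 + L\right) + K}{\sqrt{4 - 1}} = L \left(- \frac{1}{5}\right) + \frac{K + K \left(-2 + L\right)}{\sqrt{3}} = - \frac{L}{5} + \left(K + K \left(-2 + L\right)\right) \frac{\sqrt{3}}{3} = - \frac{L}{5} + \frac{\sqrt{3} \left(K + K \left(-2 + L\right)\right)}{3}$)
$673 \left(-17 + 28 u{\left(6,0 \right)}\right) = 673 \left(-17 + 28 \left(\left(- \frac{1}{5}\right) 6 - 0 \sqrt{3} + \frac{1}{3} \cdot 0 \cdot 6 \sqrt{3}\right)\right) = 673 \left(-17 + 28 \left(- \frac{6}{5} + 0 + 0\right)\right) = 673 \left(-17 + 28 \left(- \frac{6}{5}\right)\right) = 673 \left(-17 - \frac{168}{5}\right) = 673 \left(- \frac{253}{5}\right) = - \frac{170269}{5}$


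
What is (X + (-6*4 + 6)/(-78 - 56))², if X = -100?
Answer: 44769481/4489 ≈ 9973.2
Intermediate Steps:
(X + (-6*4 + 6)/(-78 - 56))² = (-100 + (-6*4 + 6)/(-78 - 56))² = (-100 + (-24 + 6)/(-134))² = (-100 - 18*(-1/134))² = (-100 + 9/67)² = (-6691/67)² = 44769481/4489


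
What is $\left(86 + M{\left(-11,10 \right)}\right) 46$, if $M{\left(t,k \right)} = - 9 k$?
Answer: $-184$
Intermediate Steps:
$\left(86 + M{\left(-11,10 \right)}\right) 46 = \left(86 - 90\right) 46 = \left(-4\right) 46 = -184$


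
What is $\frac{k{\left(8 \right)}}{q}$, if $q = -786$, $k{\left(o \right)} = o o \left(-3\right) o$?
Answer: $\frac{256}{131} \approx 1.9542$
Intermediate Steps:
$k{\left(o \right)} = - 3 o^{3}$ ($k{\left(o \right)} = o^{2} \left(-3\right) o = - 3 o^{2} o = - 3 o^{3}$)
$\frac{k{\left(8 \right)}}{q} = \frac{\left(-3\right) 8^{3}}{-786} = \left(-3\right) 512 \left(- \frac{1}{786}\right) = \left(-1536\right) \left(- \frac{1}{786}\right) = \frac{256}{131}$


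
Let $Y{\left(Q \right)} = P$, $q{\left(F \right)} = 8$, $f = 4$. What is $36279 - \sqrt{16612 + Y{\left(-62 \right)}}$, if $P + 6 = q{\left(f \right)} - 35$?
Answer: $36279 - \sqrt{16579} \approx 36150.0$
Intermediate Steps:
$P = -33$ ($P = -6 + \left(8 - 35\right) = -6 - 27 = -33$)
$Y{\left(Q \right)} = -33$
$36279 - \sqrt{16612 + Y{\left(-62 \right)}} = 36279 - \sqrt{16612 - 33} = 36279 - \sqrt{16579}$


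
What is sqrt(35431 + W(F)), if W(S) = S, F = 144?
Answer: 5*sqrt(1423) ≈ 188.61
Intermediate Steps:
sqrt(35431 + W(F)) = sqrt(35431 + 144) = sqrt(35575) = 5*sqrt(1423)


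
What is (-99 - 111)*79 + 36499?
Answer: 19909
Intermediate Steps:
(-99 - 111)*79 + 36499 = -210*79 + 36499 = -16590 + 36499 = 19909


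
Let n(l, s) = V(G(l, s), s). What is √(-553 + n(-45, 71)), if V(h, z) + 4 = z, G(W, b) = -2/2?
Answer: 9*I*√6 ≈ 22.045*I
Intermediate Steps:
G(W, b) = -1 (G(W, b) = -2*½ = -1)
V(h, z) = -4 + z
n(l, s) = -4 + s
√(-553 + n(-45, 71)) = √(-553 + (-4 + 71)) = √(-553 + 67) = √(-486) = 9*I*√6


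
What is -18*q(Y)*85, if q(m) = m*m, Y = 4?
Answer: -24480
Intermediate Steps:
q(m) = m**2
-18*q(Y)*85 = -18*4**2*85 = -18*16*85 = -288*85 = -24480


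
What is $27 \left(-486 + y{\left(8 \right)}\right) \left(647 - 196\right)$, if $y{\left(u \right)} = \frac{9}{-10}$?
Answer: $- \frac{59289813}{10} \approx -5.929 \cdot 10^{6}$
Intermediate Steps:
$y{\left(u \right)} = - \frac{9}{10}$ ($y{\left(u \right)} = 9 \left(- \frac{1}{10}\right) = - \frac{9}{10}$)
$27 \left(-486 + y{\left(8 \right)}\right) \left(647 - 196\right) = 27 \left(-486 - \frac{9}{10}\right) \left(647 - 196\right) = 27 \left(\left(- \frac{4869}{10}\right) 451\right) = 27 \left(- \frac{2195919}{10}\right) = - \frac{59289813}{10}$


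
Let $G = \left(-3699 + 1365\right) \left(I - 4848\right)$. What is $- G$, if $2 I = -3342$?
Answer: $-15215346$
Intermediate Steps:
$I = -1671$ ($I = \frac{1}{2} \left(-3342\right) = -1671$)
$G = 15215346$ ($G = \left(-3699 + 1365\right) \left(-1671 - 4848\right) = \left(-2334\right) \left(-6519\right) = 15215346$)
$- G = \left(-1\right) 15215346 = -15215346$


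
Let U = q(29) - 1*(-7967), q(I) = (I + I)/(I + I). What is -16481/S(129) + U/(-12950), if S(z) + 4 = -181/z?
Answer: 13763390427/4513075 ≈ 3049.7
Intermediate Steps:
q(I) = 1 (q(I) = (2*I)/((2*I)) = (2*I)*(1/(2*I)) = 1)
U = 7968 (U = 1 - 1*(-7967) = 1 + 7967 = 7968)
S(z) = -4 - 181/z
-16481/S(129) + U/(-12950) = -16481/(-4 - 181/129) + 7968/(-12950) = -16481/(-4 - 181*1/129) + 7968*(-1/12950) = -16481/(-4 - 181/129) - 3984/6475 = -16481/(-697/129) - 3984/6475 = -16481*(-129/697) - 3984/6475 = 2126049/697 - 3984/6475 = 13763390427/4513075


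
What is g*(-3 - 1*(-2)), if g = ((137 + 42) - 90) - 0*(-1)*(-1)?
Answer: -89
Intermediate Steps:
g = 89 (g = (179 - 90) - 0*(-1) = 89 - 1*0 = 89 + 0 = 89)
g*(-3 - 1*(-2)) = 89*(-3 - 1*(-2)) = 89*(-3 + 2) = 89*(-1) = -89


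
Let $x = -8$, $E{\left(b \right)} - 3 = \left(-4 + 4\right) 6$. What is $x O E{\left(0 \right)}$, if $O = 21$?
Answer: $-504$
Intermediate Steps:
$E{\left(b \right)} = 3$ ($E{\left(b \right)} = 3 + \left(-4 + 4\right) 6 = 3 + 0 \cdot 6 = 3 + 0 = 3$)
$x O E{\left(0 \right)} = \left(-8\right) 21 \cdot 3 = \left(-168\right) 3 = -504$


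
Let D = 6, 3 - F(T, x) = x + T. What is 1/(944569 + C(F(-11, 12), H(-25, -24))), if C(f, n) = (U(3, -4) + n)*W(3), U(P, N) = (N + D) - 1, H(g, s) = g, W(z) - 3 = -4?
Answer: 1/944593 ≈ 1.0587e-6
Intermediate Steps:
W(z) = -1 (W(z) = 3 - 4 = -1)
F(T, x) = 3 - T - x (F(T, x) = 3 - (x + T) = 3 - (T + x) = 3 + (-T - x) = 3 - T - x)
U(P, N) = 5 + N (U(P, N) = (N + 6) - 1 = (6 + N) - 1 = 5 + N)
C(f, n) = -1 - n (C(f, n) = ((5 - 4) + n)*(-1) = (1 + n)*(-1) = -1 - n)
1/(944569 + C(F(-11, 12), H(-25, -24))) = 1/(944569 + (-1 - 1*(-25))) = 1/(944569 + (-1 + 25)) = 1/(944569 + 24) = 1/944593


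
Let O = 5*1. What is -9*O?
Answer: -45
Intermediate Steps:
O = 5
-9*O = -9*5 = -45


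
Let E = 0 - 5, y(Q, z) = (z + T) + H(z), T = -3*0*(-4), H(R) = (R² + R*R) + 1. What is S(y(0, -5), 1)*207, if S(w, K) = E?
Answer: -1035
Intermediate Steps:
H(R) = 1 + 2*R² (H(R) = (R² + R²) + 1 = 2*R² + 1 = 1 + 2*R²)
T = 0 (T = 0*(-4) = 0)
y(Q, z) = 1 + z + 2*z² (y(Q, z) = (z + 0) + (1 + 2*z²) = z + (1 + 2*z²) = 1 + z + 2*z²)
E = -5
S(w, K) = -5
S(y(0, -5), 1)*207 = -5*207 = -1035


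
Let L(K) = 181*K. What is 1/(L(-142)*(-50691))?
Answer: 1/1302860082 ≈ 7.6754e-10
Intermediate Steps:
1/(L(-142)*(-50691)) = 1/((181*(-142))*(-50691)) = -1/50691/(-25702) = -1/25702*(-1/50691) = 1/1302860082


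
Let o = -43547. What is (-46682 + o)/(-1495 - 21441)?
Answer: 90229/22936 ≈ 3.9339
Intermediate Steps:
(-46682 + o)/(-1495 - 21441) = (-46682 - 43547)/(-1495 - 21441) = -90229/(-22936) = -90229*(-1/22936) = 90229/22936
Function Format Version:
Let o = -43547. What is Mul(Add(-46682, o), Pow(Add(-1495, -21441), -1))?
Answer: Rational(90229, 22936) ≈ 3.9339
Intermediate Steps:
Mul(Add(-46682, o), Pow(Add(-1495, -21441), -1)) = Mul(Add(-46682, -43547), Pow(Add(-1495, -21441), -1)) = Mul(-90229, Pow(-22936, -1)) = Mul(-90229, Rational(-1, 22936)) = Rational(90229, 22936)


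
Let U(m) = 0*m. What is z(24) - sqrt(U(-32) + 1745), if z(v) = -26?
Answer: -26 - sqrt(1745) ≈ -67.773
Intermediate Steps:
U(m) = 0
z(24) - sqrt(U(-32) + 1745) = -26 - sqrt(0 + 1745) = -26 - sqrt(1745)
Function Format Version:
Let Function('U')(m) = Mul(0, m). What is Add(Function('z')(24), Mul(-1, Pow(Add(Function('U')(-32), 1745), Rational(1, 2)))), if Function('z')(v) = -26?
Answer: Add(-26, Mul(-1, Pow(1745, Rational(1, 2)))) ≈ -67.773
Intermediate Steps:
Function('U')(m) = 0
Add(Function('z')(24), Mul(-1, Pow(Add(Function('U')(-32), 1745), Rational(1, 2)))) = Add(-26, Mul(-1, Pow(Add(0, 1745), Rational(1, 2)))) = Add(-26, Mul(-1, Pow(1745, Rational(1, 2))))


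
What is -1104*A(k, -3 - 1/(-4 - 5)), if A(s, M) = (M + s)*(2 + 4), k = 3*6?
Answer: -100096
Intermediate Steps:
k = 18
A(s, M) = 6*M + 6*s (A(s, M) = (M + s)*6 = 6*M + 6*s)
-1104*A(k, -3 - 1/(-4 - 5)) = -1104*(6*(-3 - 1/(-4 - 5)) + 6*18) = -1104*(6*(-3 - 1/(-9)) + 108) = -1104*(6*(-3 - 1*(-⅑)) + 108) = -1104*(6*(-3 + ⅑) + 108) = -1104*(6*(-26/9) + 108) = -1104*(-52/3 + 108) = -1104*272/3 = -100096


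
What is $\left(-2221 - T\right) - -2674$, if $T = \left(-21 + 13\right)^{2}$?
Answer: $389$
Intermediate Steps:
$T = 64$ ($T = \left(-8\right)^{2} = 64$)
$\left(-2221 - T\right) - -2674 = \left(-2221 - 64\right) - -2674 = \left(-2221 - 64\right) + 2674 = -2285 + 2674 = 389$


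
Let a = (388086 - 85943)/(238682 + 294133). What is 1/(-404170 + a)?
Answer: -532815/215347536407 ≈ -2.4742e-6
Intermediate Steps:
a = 302143/532815 ≈ 0.56707
1/(-404170 + a) = 1/(-404170 + 302143/532815) = 1/(-215347536407/532815) = -532815/215347536407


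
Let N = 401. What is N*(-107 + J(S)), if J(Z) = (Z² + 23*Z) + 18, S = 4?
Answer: 7619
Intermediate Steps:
J(Z) = 18 + Z² + 23*Z
N*(-107 + J(S)) = 401*(-107 + (18 + 4² + 23*4)) = 401*(-107 + (18 + 16 + 92)) = 401*(-107 + 126) = 401*19 = 7619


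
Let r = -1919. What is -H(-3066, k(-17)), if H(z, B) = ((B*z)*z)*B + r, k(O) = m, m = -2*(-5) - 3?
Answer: -460615525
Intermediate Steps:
m = 7 (m = 10 - 3 = 7)
k(O) = 7
H(z, B) = -1919 + B**2*z**2 (H(z, B) = ((B*z)*z)*B - 1919 = (B*z**2)*B - 1919 = B**2*z**2 - 1919 = -1919 + B**2*z**2)
-H(-3066, k(-17)) = -(-1919 + 7**2*(-3066)**2) = -(-1919 + 49*9400356) = -(-1919 + 460617444) = -1*460615525 = -460615525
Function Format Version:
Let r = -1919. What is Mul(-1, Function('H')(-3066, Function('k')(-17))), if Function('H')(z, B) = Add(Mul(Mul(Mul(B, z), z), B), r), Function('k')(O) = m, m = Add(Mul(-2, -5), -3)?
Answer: -460615525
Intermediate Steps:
m = 7 (m = Add(10, -3) = 7)
Function('k')(O) = 7
Function('H')(z, B) = Add(-1919, Mul(Pow(B, 2), Pow(z, 2))) (Function('H')(z, B) = Add(Mul(Mul(Mul(B, z), z), B), -1919) = Add(Mul(Mul(B, Pow(z, 2)), B), -1919) = Add(Mul(Pow(B, 2), Pow(z, 2)), -1919) = Add(-1919, Mul(Pow(B, 2), Pow(z, 2))))
Mul(-1, Function('H')(-3066, Function('k')(-17))) = Mul(-1, Add(-1919, Mul(Pow(7, 2), Pow(-3066, 2)))) = Mul(-1, Add(-1919, Mul(49, 9400356))) = Mul(-1, Add(-1919, 460617444)) = Mul(-1, 460615525) = -460615525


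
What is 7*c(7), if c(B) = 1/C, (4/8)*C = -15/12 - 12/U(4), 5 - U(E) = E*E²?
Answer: -826/247 ≈ -3.3441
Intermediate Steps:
U(E) = 5 - E³ (U(E) = 5 - E*E² = 5 - E³)
C = -247/118 (C = 2*(-15/12 - 12/(5 - 1*4³)) = 2*(-15*1/12 - 12/(5 - 1*64)) = 2*(-5/4 - 12/(5 - 64)) = 2*(-5/4 - 12/(-59)) = 2*(-5/4 - 12*(-1/59)) = 2*(-5/4 + 12/59) = 2*(-247/236) = -247/118 ≈ -2.0932)
c(B) = -118/247 (c(B) = 1/(-247/118) = -118/247)
7*c(7) = 7*(-118/247) = -826/247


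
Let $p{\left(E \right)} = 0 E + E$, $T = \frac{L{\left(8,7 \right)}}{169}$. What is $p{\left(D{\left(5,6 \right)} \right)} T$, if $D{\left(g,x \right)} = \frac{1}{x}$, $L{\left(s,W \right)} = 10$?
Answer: $\frac{5}{507} \approx 0.0098619$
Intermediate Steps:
$T = \frac{10}{169} \approx 0.059172$
$p{\left(E \right)} = E$ ($p{\left(E \right)} = 0 + E = E$)
$p{\left(D{\left(5,6 \right)} \right)} T = \frac{1}{6} \cdot \frac{10}{169} = \frac{5}{507}$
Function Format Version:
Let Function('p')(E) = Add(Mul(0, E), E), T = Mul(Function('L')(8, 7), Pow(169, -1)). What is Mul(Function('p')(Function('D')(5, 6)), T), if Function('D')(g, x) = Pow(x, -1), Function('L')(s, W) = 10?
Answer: Rational(5, 507) ≈ 0.0098619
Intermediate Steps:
T = Rational(10, 169) (T = Mul(10, Pow(169, -1)) = Mul(10, Rational(1, 169)) = Rational(10, 169) ≈ 0.059172)
Function('p')(E) = E (Function('p')(E) = Add(0, E) = E)
Mul(Function('p')(Function('D')(5, 6)), T) = Mul(Pow(6, -1), Rational(10, 169)) = Mul(Rational(1, 6), Rational(10, 169)) = Rational(5, 507)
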